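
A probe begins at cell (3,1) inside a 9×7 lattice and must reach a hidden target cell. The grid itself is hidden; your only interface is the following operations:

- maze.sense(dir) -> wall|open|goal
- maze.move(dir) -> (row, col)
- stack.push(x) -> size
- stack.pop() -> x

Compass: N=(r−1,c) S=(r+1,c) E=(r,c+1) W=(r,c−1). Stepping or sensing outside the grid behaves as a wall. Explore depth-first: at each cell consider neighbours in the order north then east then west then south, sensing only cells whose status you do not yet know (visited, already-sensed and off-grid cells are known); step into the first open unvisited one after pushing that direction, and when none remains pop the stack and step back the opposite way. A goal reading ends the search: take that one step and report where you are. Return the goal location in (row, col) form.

Step: sense[north]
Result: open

Step: push[north]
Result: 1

Step: move[north]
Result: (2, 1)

Step: sense[north]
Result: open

Step: push[north]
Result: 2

Step: move[north]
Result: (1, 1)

Step: sense[north]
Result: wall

Step: sense[east]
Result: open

Step: push[east]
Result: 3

Step: move[east]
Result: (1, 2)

Step: sense[north]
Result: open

Step: push[north]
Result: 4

Step: move[north]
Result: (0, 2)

Step: sense[east]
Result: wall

Step: pop[]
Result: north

Step: move[south]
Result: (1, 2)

Step: sense[east]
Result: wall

Step: sense[south]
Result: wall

Step: pop[]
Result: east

Step: move[west]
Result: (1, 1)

Step: sense[west]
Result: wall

Step: pop[]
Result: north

Step: move[south]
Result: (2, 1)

Step: sense[west]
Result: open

Step: push[west]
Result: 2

Step: move[west]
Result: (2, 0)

Step: sense[south]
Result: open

Step: push[south]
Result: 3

Step: move[south]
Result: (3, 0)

Step: sense[south]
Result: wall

Step: pop[]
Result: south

Step: move[north]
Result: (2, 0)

Step: pop[]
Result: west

Step: move[east]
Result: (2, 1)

Step: pop[]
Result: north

Step: move[south]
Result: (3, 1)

Step: sense[east]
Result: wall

Step: sense[south]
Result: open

Step: push[south]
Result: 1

Step: move[south]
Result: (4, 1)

Step: sense[east]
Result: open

Step: push[east]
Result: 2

Step: move[east]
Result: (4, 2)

Step: sense[east]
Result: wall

Step: sense[south]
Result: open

Step: push[south]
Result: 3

Step: move[south]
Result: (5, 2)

Step: sense[east]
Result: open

Step: push[east]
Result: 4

Step: move[east]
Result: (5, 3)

Step: sense[east]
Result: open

Step: push[east]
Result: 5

Step: move[east]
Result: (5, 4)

Step: sense[north]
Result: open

Step: push[north]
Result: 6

Step: move[north]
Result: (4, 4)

Step: sense[north]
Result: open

Step: push[north]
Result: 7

Step: move[north]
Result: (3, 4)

Step: sense[north]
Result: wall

Step: sense[east]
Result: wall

Step: sense[west]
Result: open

Step: push[west]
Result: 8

Step: move[west]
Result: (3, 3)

Step: sense[north]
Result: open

Step: push[north]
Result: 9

Step: move[north]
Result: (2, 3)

Step: pop[]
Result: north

Step: move[south]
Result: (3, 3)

Step: pop[]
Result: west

Step: move[east]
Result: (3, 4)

Step: pop[]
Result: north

Step: move[south]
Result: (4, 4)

Step: sense[east]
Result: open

Step: push[east]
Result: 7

Step: move[east]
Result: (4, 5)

Step: sense[east]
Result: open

Step: push[east]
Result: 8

Step: move[east]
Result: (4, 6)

Step: sense[north]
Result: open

Step: push[north]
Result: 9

Step: move[north]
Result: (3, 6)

Step: sense[north]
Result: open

Step: push[north]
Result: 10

Step: move[north]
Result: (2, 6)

Step: sense[north]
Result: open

Step: push[north]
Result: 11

Step: move[north]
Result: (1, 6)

Step: sense[north]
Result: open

Step: push[north]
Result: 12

Step: move[north]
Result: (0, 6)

Step: sense[west]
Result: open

Step: push[west]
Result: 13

Step: move[west]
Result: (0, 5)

Step: sense[west]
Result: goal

Step: move[west]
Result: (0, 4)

Answer: (0, 4)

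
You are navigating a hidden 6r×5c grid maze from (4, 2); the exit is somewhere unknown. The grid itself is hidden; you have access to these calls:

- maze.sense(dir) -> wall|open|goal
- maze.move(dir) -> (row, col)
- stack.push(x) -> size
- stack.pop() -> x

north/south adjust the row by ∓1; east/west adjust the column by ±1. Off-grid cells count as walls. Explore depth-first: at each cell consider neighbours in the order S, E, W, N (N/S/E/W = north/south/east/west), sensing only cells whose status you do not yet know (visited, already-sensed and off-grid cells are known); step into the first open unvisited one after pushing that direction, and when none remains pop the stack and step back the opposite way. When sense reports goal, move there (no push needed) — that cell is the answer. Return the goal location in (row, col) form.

Now I run maze.sense(dir=south), which returns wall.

Now I run maze.sense(dir=east), : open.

Calling stack.push(x=east), — result: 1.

I try maze.move(dir=east), and get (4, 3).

I call maze.sense(dir=south), and see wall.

Calling maze.sense(dir=east), and observe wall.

Now I run maze.sense(dir=north), and observe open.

I try stack.push(x=north), which returns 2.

Now I run maze.move(dir=north), and observe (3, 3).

I run maze.sense(dir=east), : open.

Using stack.push(x=east), : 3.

I try maze.move(dir=east), and get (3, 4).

Then maze.sense(dir=north), → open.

I try stack.push(x=north), : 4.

Next I call maze.move(dir=north), : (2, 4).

Calling maze.sense(dir=west), → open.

I call stack.push(x=west), which returns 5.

Now I run maze.move(dir=west), and get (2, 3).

Next I call maze.sense(dir=west), and see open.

I run stack.push(x=west), — result: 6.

Next I call maze.move(dir=west), giving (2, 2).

I invoke maze.sense(dir=south), and get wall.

Now I run maze.sense(dir=west), → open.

Invoking stack.push(x=west), and get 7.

I call maze.move(dir=west), and get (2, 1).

I use maze.sense(dir=south), — result: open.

I use stack.push(x=south), — result: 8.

Calling maze.move(dir=south), and observe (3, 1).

I run maze.sense(dir=south), : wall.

Now I run maze.sense(dir=west), and see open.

Using stack.push(x=west), yielding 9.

I try maze.move(dir=west), giving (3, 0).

I try maze.sense(dir=south), yielding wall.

Next I call maze.sense(dir=north), → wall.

I invoke stack.pop, and see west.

Next I call maze.move(dir=east), which returns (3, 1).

Using stack.pop(), : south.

I call maze.move(dir=north), and see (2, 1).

I try maze.sense(dir=north), yielding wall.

Then stack.pop(), which returns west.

I use maze.move(dir=east), and observe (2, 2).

I run maze.sense(dir=north), and observe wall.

I call stack.pop(), and get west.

Invoking maze.move(dir=east), giving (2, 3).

I try maze.sense(dir=north), : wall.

Then stack.pop(), which returns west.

Then maze.move(dir=east), — result: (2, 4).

I use maze.sense(dir=north), : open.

I call stack.push(x=north), — result: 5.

Now I run maze.move(dir=north), and see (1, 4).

Now I run maze.sense(dir=north), : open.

Using stack.push(x=north), : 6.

Then maze.move(dir=north), which returns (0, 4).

Now I run maze.sense(dir=west), and see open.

Then stack.push(x=west), and see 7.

I call maze.move(dir=west), yielding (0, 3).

I run maze.sense(dir=west), giving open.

I use stack.push(x=west), → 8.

I use maze.move(dir=west), : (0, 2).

Calling maze.sense(dir=west), yielding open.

Calling stack.push(x=west), which returns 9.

I use maze.move(dir=west), → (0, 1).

Calling maze.sense(dir=west), — result: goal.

I call maze.move(dir=west), : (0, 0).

Answer: (0, 0)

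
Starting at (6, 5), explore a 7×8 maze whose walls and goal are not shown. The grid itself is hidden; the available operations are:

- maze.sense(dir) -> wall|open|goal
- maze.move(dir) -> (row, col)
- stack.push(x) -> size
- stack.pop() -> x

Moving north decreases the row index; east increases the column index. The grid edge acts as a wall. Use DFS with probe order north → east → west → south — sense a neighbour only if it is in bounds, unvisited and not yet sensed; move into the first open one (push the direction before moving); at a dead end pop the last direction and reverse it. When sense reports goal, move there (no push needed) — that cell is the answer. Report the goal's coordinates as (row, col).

# maze.sense(north) ~> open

# stack.push(north) ~> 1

# maze.move(north) ~> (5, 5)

# maze.sense(north) ~> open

# stack.push(north) ~> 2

# maze.move(north) ~> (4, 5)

# maze.sense(north) ~> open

# stack.push(north) ~> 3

# maze.move(north) ~> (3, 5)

# maze.sense(north) ~> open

# stack.push(north) ~> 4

# maze.move(north) ~> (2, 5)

# maze.sense(north) ~> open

# stack.push(north) ~> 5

# maze.move(north) ~> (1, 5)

# maze.sense(north) ~> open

# stack.push(north) ~> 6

# maze.move(north) ~> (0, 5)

# maze.sense(east) ~> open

# stack.push(east) ~> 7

# maze.move(east) ~> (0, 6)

# maze.sense(east) ~> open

# stack.push(east) ~> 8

# maze.move(east) ~> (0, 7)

# maze.sense(south) ~> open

# stack.push(south) ~> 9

# maze.move(south) ~> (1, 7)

# maze.sense(west) ~> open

# stack.push(west) ~> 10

# maze.move(west) ~> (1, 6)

# maze.sense(south) ~> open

# stack.push(south) ~> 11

# maze.move(south) ~> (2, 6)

# maze.sense(east) ~> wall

# maze.sense(south) ~> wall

# stack.pop() ~> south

# maze.move(north) ~> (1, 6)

# stack.pop() ~> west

# maze.move(east) ~> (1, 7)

# stack.pop() ~> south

# maze.move(north) ~> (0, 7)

# stack.pop() ~> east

# maze.move(west) ~> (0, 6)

# stack.pop() ~> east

# maze.move(west) ~> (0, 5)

# maze.sense(west) ~> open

# stack.push(west) ~> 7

# maze.move(west) ~> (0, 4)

# maze.sense(west) ~> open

# stack.push(west) ~> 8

# maze.move(west) ~> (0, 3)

# maze.sense(west) ~> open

# stack.push(west) ~> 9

# maze.move(west) ~> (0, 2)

# maze.sense(west) ~> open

# stack.push(west) ~> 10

# maze.move(west) ~> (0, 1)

# maze.sense(west) ~> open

# stack.push(west) ~> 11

# maze.move(west) ~> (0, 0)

# maze.sense(south) ~> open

# stack.push(south) ~> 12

# maze.move(south) ~> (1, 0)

# maze.sense(east) ~> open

# stack.push(east) ~> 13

# maze.move(east) ~> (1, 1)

# maze.sense(east) ~> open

# stack.push(east) ~> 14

# maze.move(east) ~> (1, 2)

# maze.sense(east) ~> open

# stack.push(east) ~> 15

# maze.move(east) ~> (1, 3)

# maze.sense(east) ~> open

# stack.push(east) ~> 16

# maze.move(east) ~> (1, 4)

# maze.sense(south) ~> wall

# stack.pop() ~> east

# maze.move(west) ~> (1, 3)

# maze.sense(south) ~> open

# stack.push(south) ~> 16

# maze.move(south) ~> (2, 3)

# maze.sense(west) ~> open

# stack.push(west) ~> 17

# maze.move(west) ~> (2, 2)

# maze.sense(west) ~> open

# stack.push(west) ~> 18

# maze.move(west) ~> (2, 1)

# maze.sense(west) ~> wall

# maze.sense(south) ~> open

# stack.push(south) ~> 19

# maze.move(south) ~> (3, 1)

# maze.sense(east) ~> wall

# maze.sense(west) ~> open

# stack.push(west) ~> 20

# maze.move(west) ~> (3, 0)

# maze.sense(south) ~> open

# stack.push(south) ~> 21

# maze.move(south) ~> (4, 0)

# maze.sense(east) ~> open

# stack.push(east) ~> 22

# maze.move(east) ~> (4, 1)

# maze.sense(east) ~> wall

# maze.sense(south) ~> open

# stack.push(south) ~> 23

# maze.move(south) ~> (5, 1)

# maze.sense(east) ~> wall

# maze.sense(west) ~> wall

# maze.sense(south) ~> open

# stack.push(south) ~> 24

# maze.move(south) ~> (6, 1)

# maze.sense(east) ~> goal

# maze.move(east) ~> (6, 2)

Answer: (6, 2)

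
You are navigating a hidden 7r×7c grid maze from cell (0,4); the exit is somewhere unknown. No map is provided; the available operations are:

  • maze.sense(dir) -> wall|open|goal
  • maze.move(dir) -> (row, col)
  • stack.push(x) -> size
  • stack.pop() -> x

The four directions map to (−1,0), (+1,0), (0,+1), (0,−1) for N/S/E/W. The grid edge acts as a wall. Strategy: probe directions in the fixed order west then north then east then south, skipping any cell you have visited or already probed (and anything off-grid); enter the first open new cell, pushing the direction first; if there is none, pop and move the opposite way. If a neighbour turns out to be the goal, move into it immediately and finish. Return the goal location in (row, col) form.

$ sense west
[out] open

$ push west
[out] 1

$ move west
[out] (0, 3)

$ sense west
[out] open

$ push west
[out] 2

$ move west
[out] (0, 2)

$ sense west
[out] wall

$ sense south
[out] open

$ push south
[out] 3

$ move south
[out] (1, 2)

$ sense west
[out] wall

$ sense east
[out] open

$ push east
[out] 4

$ move east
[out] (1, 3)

$ sense east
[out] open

$ push east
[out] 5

$ move east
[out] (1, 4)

$ sense east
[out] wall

$ sense south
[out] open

$ push south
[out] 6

$ move south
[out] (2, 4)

$ sense west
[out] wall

$ sense east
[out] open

$ push east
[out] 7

$ move east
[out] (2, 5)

$ sense east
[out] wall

$ sense south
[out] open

$ push south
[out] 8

$ move south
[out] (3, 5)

$ sense west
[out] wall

$ sense east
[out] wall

$ sense south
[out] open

$ push south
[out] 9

$ move south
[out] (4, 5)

$ sense west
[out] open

$ push west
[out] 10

$ move west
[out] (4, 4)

$ sense west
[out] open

$ push west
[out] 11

$ move west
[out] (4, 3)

$ sense west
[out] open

$ push west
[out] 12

$ move west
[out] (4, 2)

$ sense west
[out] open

$ push west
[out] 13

$ move west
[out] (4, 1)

$ sense west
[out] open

$ push west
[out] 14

$ move west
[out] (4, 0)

$ sense north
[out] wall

$ sense south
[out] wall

$ pop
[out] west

$ move east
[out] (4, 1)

$ sense north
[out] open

$ push north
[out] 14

$ move north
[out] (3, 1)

$ sense north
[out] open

$ push north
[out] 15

$ move north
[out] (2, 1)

$ sense west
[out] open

$ push west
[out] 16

$ move west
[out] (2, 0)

$ sense north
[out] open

$ push north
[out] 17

$ move north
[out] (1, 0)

$ sense north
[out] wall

$ pop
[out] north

$ move south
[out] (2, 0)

$ pop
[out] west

$ move east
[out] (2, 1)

$ sense east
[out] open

$ push east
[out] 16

$ move east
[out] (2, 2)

$ sense south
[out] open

$ push south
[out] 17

$ move south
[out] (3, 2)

$ sense east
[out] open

$ push east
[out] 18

$ move east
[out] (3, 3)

$ pop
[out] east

$ move west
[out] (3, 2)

$ pop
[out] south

$ move north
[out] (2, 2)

$ pop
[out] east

$ move west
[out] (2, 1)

$ pop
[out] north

$ move south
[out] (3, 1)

$ pop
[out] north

$ move south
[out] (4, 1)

$ sense south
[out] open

$ push south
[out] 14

$ move south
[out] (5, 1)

$ sense east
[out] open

$ push east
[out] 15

$ move east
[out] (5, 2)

$ sense east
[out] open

$ push east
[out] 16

$ move east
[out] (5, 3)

$ sense east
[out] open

$ push east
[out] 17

$ move east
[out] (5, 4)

$ sense east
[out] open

$ push east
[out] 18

$ move east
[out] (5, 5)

$ sense east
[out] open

$ push east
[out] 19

$ move east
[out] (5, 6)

$ sense north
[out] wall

$ sense south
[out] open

$ push south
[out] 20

$ move south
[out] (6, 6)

$ sense west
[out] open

$ push west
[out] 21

$ move west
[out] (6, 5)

$ sense west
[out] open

$ push west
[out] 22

$ move west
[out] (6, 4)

$ sense west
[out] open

$ push west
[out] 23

$ move west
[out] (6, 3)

$ sense west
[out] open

$ push west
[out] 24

$ move west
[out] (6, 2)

$ sense west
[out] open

$ push west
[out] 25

$ move west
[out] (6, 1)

$ sense west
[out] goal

$ move west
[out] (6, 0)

Answer: (6, 0)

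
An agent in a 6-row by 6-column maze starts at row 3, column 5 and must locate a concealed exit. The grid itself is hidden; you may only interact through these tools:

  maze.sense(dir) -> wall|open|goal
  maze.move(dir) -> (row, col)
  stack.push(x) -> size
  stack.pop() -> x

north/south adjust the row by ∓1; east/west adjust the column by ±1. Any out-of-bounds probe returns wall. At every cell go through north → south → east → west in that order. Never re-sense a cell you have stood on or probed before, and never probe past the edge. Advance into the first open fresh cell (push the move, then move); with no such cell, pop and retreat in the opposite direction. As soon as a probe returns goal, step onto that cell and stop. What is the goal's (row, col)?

# 1. maze.sense(dir=north) => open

# 2. stack.push(x=north) => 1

# 3. maze.move(dir=north) => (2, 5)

# 4. maze.sense(dir=north) => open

# 5. stack.push(x=north) => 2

# 6. maze.move(dir=north) => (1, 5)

# 7. maze.sense(dir=north) => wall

# 8. maze.sense(dir=west) => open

# 9. stack.push(x=west) => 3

# 10. maze.move(dir=west) => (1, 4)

# 11. maze.sense(dir=north) => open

# 12. stack.push(x=north) => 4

# 13. maze.move(dir=north) => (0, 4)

# 14. maze.sense(dir=west) => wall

# 15. stack.pop() => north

# 16. maze.move(dir=south) => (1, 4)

# 17. maze.sense(dir=south) => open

# 18. stack.push(x=south) => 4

# 19. maze.move(dir=south) => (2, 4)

# 20. maze.sense(dir=south) => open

# 21. stack.push(x=south) => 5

# 22. maze.move(dir=south) => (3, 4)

# 23. maze.sense(dir=south) => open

# 24. stack.push(x=south) => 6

# 25. maze.move(dir=south) => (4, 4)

# 26. maze.sense(dir=south) => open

# 27. stack.push(x=south) => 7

# 28. maze.move(dir=south) => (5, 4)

# 29. maze.sense(dir=east) => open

# 30. stack.push(x=east) => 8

# 31. maze.move(dir=east) => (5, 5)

# 32. maze.sense(dir=north) => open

# 33. stack.push(x=north) => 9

# 34. maze.move(dir=north) => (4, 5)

# 35. stack.pop() => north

# 36. maze.move(dir=south) => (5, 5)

# 37. stack.pop() => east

# 38. maze.move(dir=west) => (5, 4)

# 39. maze.sense(dir=west) => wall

# 40. stack.pop() => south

# 41. maze.move(dir=north) => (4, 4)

# 42. maze.sense(dir=west) => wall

# 43. stack.pop() => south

# 44. maze.move(dir=north) => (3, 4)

# 45. maze.sense(dir=west) => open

# 46. stack.push(x=west) => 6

# 47. maze.move(dir=west) => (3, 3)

# 48. maze.sense(dir=north) => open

# 49. stack.push(x=north) => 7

# 50. maze.move(dir=north) => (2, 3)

# 51. maze.sense(dir=north) => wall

# 52. maze.sense(dir=west) => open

# 53. stack.push(x=west) => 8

# 54. maze.move(dir=west) => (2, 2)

# 55. maze.sense(dir=north) => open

# 56. stack.push(x=north) => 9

# 57. maze.move(dir=north) => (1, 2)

# 58. maze.sense(dir=north) => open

# 59. stack.push(x=north) => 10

# 60. maze.move(dir=north) => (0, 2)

# 61. maze.sense(dir=west) => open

# 62. stack.push(x=west) => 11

# 63. maze.move(dir=west) => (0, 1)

# 64. maze.sense(dir=south) => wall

# 65. maze.sense(dir=west) => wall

# 66. stack.pop() => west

# 67. maze.move(dir=east) => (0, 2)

# 68. stack.pop() => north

# 69. maze.move(dir=south) => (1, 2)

# 70. stack.pop() => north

# 71. maze.move(dir=south) => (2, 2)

# 72. maze.sense(dir=south) => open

# 73. stack.push(x=south) => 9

# 74. maze.move(dir=south) => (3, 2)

# 75. maze.sense(dir=south) => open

# 76. stack.push(x=south) => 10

# 77. maze.move(dir=south) => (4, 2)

# 78. maze.sense(dir=south) => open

# 79. stack.push(x=south) => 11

# 80. maze.move(dir=south) => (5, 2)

# 81. maze.sense(dir=west) => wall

# 82. stack.pop() => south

# 83. maze.move(dir=north) => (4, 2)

# 84. maze.sense(dir=west) => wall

# 85. stack.pop() => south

# 86. maze.move(dir=north) => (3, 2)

# 87. maze.sense(dir=west) => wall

# 88. stack.pop() => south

# 89. maze.move(dir=north) => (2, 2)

# 90. maze.sense(dir=west) => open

# 91. stack.push(x=west) => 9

# 92. maze.move(dir=west) => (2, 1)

# 93. maze.sense(dir=west) => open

# 94. stack.push(x=west) => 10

# 95. maze.move(dir=west) => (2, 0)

# 96. maze.sense(dir=north) => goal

# 97. maze.move(dir=north) => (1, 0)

Answer: (1, 0)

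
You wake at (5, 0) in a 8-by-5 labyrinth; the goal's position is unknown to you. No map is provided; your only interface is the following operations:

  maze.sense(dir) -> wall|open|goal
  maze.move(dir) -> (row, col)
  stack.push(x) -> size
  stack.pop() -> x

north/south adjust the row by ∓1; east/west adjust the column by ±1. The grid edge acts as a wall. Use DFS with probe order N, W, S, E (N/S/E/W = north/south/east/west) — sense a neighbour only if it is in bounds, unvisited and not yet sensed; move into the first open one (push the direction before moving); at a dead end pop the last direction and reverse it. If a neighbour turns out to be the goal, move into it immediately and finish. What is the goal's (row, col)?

CALL maze.sense[north]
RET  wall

CALL maze.sense[south]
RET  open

CALL stack.push[south]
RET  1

CALL maze.move[south]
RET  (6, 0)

CALL maze.sense[south]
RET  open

CALL stack.push[south]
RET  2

CALL maze.move[south]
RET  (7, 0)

CALL maze.sense[east]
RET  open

CALL stack.push[east]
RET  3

CALL maze.move[east]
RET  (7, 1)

CALL maze.sense[north]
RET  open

CALL stack.push[north]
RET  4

CALL maze.move[north]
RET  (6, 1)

CALL maze.sense[north]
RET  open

CALL stack.push[north]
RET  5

CALL maze.move[north]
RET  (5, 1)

CALL maze.sense[north]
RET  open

CALL stack.push[north]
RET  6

CALL maze.move[north]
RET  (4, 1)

CALL maze.sense[north]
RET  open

CALL stack.push[north]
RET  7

CALL maze.move[north]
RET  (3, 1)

CALL maze.sense[north]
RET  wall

CALL maze.sense[west]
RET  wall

CALL maze.sense[east]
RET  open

CALL stack.push[east]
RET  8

CALL maze.move[east]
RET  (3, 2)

CALL maze.sense[north]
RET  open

CALL stack.push[north]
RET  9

CALL maze.move[north]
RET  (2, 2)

CALL maze.sense[north]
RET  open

CALL stack.push[north]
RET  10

CALL maze.move[north]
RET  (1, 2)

CALL maze.sense[north]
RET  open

CALL stack.push[north]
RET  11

CALL maze.move[north]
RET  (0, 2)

CALL maze.sense[west]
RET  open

CALL stack.push[west]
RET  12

CALL maze.move[west]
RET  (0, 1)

CALL maze.sense[west]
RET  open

CALL stack.push[west]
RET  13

CALL maze.move[west]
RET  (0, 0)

CALL maze.sense[south]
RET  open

CALL stack.push[south]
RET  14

CALL maze.move[south]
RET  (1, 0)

CALL maze.sense[south]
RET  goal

CALL maze.move[south]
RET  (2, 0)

Answer: (2, 0)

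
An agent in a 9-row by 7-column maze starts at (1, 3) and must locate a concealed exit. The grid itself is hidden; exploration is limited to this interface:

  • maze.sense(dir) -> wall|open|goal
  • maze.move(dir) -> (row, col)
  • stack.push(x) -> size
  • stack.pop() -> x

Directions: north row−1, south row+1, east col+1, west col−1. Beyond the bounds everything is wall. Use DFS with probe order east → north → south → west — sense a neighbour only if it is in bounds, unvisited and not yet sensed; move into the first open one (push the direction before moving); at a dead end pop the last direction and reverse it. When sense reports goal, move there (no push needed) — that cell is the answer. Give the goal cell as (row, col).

~$ sense dir→east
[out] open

~$ push x→east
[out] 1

~$ move dir→east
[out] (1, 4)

~$ sense dir→east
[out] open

~$ push x→east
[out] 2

~$ move dir→east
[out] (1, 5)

~$ sense dir→east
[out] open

~$ push x→east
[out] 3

~$ move dir→east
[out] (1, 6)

~$ sense dir→north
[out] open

~$ push x→north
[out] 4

~$ move dir→north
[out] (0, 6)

~$ sense dir→west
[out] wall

~$ pop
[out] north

~$ move dir→south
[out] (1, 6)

~$ sense dir→south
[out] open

~$ push x→south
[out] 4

~$ move dir→south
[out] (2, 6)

~$ sense dir→south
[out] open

~$ push x→south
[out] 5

~$ move dir→south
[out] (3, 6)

~$ sense dir→south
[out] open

~$ push x→south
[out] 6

~$ move dir→south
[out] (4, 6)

~$ sense dir→south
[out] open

~$ push x→south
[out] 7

~$ move dir→south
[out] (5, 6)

~$ sense dir→south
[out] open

~$ push x→south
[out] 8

~$ move dir→south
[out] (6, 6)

~$ sense dir→south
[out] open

~$ push x→south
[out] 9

~$ move dir→south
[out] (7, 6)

~$ sense dir→south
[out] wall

~$ sense dir→west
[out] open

~$ push x→west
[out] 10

~$ move dir→west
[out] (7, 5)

~$ sense dir→north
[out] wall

~$ sense dir→south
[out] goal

~$ move dir→south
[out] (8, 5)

Answer: (8, 5)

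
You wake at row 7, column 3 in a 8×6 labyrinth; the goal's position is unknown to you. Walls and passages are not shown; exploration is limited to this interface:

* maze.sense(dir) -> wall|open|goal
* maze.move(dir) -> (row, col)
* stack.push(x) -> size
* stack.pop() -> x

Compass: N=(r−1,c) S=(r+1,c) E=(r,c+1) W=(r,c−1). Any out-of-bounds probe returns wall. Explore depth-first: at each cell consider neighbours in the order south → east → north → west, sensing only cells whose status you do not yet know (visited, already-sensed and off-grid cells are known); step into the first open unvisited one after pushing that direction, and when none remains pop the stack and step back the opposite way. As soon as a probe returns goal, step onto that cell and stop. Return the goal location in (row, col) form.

! 1. maze.sense(dir=east) : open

! 2. stack.push(x=east) : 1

! 3. maze.move(dir=east) : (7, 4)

! 4. maze.sense(dir=east) : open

! 5. stack.push(x=east) : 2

! 6. maze.move(dir=east) : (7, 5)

! 7. maze.sense(dir=north) : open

! 8. stack.push(x=north) : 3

! 9. maze.move(dir=north) : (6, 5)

! 10. maze.sense(dir=north) : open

! 11. stack.push(x=north) : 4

! 12. maze.move(dir=north) : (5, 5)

! 13. maze.sense(dir=north) : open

! 14. stack.push(x=north) : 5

! 15. maze.move(dir=north) : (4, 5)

! 16. maze.sense(dir=north) : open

! 17. stack.push(x=north) : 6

! 18. maze.move(dir=north) : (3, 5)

! 19. maze.sense(dir=north) : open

! 20. stack.push(x=north) : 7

! 21. maze.move(dir=north) : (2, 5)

! 22. maze.sense(dir=north) : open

! 23. stack.push(x=north) : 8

! 24. maze.move(dir=north) : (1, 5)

! 25. maze.sense(dir=north) : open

! 26. stack.push(x=north) : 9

! 27. maze.move(dir=north) : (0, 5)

! 28. maze.sense(dir=west) : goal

! 29. maze.move(dir=west) : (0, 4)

Answer: (0, 4)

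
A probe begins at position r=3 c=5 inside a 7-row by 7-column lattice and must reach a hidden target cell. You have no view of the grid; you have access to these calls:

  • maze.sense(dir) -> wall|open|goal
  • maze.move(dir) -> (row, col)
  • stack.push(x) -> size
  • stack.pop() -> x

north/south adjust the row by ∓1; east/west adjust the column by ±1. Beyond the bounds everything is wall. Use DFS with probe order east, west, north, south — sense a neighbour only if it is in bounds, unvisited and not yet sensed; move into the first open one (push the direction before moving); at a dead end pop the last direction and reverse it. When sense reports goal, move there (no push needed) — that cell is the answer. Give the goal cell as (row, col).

;; sense(dir='east') -> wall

;; sense(dir='west') -> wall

;; sense(dir='north') -> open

;; push(x='north') -> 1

;; move(dir='north') -> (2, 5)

;; sense(dir='east') -> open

;; push(x='east') -> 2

;; move(dir='east') -> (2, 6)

;; sense(dir='north') -> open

;; push(x='north') -> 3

;; move(dir='north') -> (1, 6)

;; sense(dir='west') -> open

;; push(x='west') -> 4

;; move(dir='west') -> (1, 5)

;; sense(dir='west') -> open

;; push(x='west') -> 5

;; move(dir='west') -> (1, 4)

;; sense(dir='west') -> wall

;; sense(dir='north') -> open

;; push(x='north') -> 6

;; move(dir='north') -> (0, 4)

;; sense(dir='east') -> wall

;; sense(dir='west') -> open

;; push(x='west') -> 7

;; move(dir='west') -> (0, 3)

;; sense(dir='west') -> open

;; push(x='west') -> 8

;; move(dir='west') -> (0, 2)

;; sense(dir='west') -> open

;; push(x='west') -> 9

;; move(dir='west') -> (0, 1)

;; sense(dir='west') -> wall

;; sense(dir='south') -> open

;; push(x='south') -> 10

;; move(dir='south') -> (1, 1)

;; sense(dir='east') -> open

;; push(x='east') -> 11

;; move(dir='east') -> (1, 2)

;; sense(dir='south') -> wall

;; pop() -> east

;; move(dir='west') -> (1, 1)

;; sense(dir='west') -> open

;; push(x='west') -> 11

;; move(dir='west') -> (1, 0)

;; sense(dir='south') -> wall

;; pop() -> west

;; move(dir='east') -> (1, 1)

;; sense(dir='south') -> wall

;; pop() -> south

;; move(dir='north') -> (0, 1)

;; pop() -> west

;; move(dir='east') -> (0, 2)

;; pop() -> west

;; move(dir='east') -> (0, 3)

;; pop() -> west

;; move(dir='east') -> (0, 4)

;; pop() -> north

;; move(dir='south') -> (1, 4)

;; sense(dir='south') -> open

;; push(x='south') -> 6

;; move(dir='south') -> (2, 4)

;; sense(dir='west') -> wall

;; pop() -> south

;; move(dir='north') -> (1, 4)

;; pop() -> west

;; move(dir='east') -> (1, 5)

;; pop() -> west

;; move(dir='east') -> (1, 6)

;; sense(dir='north') -> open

;; push(x='north') -> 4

;; move(dir='north') -> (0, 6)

;; pop() -> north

;; move(dir='south') -> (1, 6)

;; pop() -> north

;; move(dir='south') -> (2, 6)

;; pop() -> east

;; move(dir='west') -> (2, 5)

;; pop() -> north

;; move(dir='south') -> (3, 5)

;; sense(dir='south') -> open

;; push(x='south') -> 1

;; move(dir='south') -> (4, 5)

;; sense(dir='east') -> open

;; push(x='east') -> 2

;; move(dir='east') -> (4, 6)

;; sense(dir='south') -> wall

;; pop() -> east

;; move(dir='west') -> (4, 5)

;; sense(dir='west') -> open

;; push(x='west') -> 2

;; move(dir='west') -> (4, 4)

;; sense(dir='west') -> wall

;; sense(dir='south') -> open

;; push(x='south') -> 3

;; move(dir='south') -> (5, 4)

;; sense(dir='east') -> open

;; push(x='east') -> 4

;; move(dir='east') -> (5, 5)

;; sense(dir='south') -> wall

;; pop() -> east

;; move(dir='west') -> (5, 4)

;; sense(dir='west') -> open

;; push(x='west') -> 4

;; move(dir='west') -> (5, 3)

;; sense(dir='west') -> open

;; push(x='west') -> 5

;; move(dir='west') -> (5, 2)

;; sense(dir='west') -> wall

;; sense(dir='north') -> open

;; push(x='north') -> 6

;; move(dir='north') -> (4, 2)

;; sense(dir='west') -> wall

;; sense(dir='north') -> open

;; push(x='north') -> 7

;; move(dir='north') -> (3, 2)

;; sense(dir='east') -> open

;; push(x='east') -> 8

;; move(dir='east') -> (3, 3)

;; pop() -> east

;; move(dir='west') -> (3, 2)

;; sense(dir='west') -> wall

;; pop() -> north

;; move(dir='south') -> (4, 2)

;; pop() -> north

;; move(dir='south') -> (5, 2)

;; sense(dir='south') -> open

;; push(x='south') -> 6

;; move(dir='south') -> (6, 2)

;; sense(dir='east') -> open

;; push(x='east') -> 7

;; move(dir='east') -> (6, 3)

;; sense(dir='east') -> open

;; push(x='east') -> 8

;; move(dir='east') -> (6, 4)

;; pop() -> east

;; move(dir='west') -> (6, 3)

;; pop() -> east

;; move(dir='west') -> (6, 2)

;; sense(dir='west') -> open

;; push(x='west') -> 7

;; move(dir='west') -> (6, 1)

;; sense(dir='west') -> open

;; push(x='west') -> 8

;; move(dir='west') -> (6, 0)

;; sense(dir='north') -> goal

;; move(dir='north') -> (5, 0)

Answer: (5, 0)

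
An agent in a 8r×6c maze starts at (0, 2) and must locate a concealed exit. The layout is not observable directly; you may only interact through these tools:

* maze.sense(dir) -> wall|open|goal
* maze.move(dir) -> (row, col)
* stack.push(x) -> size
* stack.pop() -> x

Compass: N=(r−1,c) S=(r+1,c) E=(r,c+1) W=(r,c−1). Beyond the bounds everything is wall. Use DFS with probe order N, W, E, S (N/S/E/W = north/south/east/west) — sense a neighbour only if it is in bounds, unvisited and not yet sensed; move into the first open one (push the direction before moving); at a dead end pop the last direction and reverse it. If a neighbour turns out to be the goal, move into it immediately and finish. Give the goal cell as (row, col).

Do: maze.sense[dir=west]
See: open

Do: stack.push[x=west]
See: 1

Do: maze.move[dir=west]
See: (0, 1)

Do: maze.sense[dir=west]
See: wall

Do: maze.sense[dir=south]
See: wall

Do: stack.pop[]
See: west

Do: maze.move[dir=east]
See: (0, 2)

Do: maze.sense[dir=east]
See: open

Do: stack.push[x=east]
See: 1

Do: maze.move[dir=east]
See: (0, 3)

Do: maze.sense[dir=east]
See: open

Do: stack.push[x=east]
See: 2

Do: maze.move[dir=east]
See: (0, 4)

Do: maze.sense[dir=east]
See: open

Do: stack.push[x=east]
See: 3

Do: maze.move[dir=east]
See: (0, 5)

Do: maze.sense[dir=south]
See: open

Do: stack.push[x=south]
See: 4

Do: maze.move[dir=south]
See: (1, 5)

Do: maze.sense[dir=west]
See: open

Do: stack.push[x=west]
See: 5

Do: maze.move[dir=west]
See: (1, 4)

Do: maze.sense[dir=west]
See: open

Do: stack.push[x=west]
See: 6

Do: maze.move[dir=west]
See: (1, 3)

Do: maze.sense[dir=west]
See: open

Do: stack.push[x=west]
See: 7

Do: maze.move[dir=west]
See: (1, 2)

Do: maze.sense[dir=south]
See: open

Do: stack.push[x=south]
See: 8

Do: maze.move[dir=south]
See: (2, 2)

Do: maze.sense[dir=west]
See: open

Do: stack.push[x=west]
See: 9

Do: maze.move[dir=west]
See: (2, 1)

Do: maze.sense[dir=west]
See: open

Do: stack.push[x=west]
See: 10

Do: maze.move[dir=west]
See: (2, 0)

Do: maze.sense[dir=north]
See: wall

Do: maze.sense[dir=south]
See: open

Do: stack.push[x=south]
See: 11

Do: maze.move[dir=south]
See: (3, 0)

Do: maze.sense[dir=east]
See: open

Do: stack.push[x=east]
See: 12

Do: maze.move[dir=east]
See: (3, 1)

Do: maze.sense[dir=east]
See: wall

Do: maze.sense[dir=south]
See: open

Do: stack.push[x=south]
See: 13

Do: maze.move[dir=south]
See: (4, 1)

Do: maze.sense[dir=west]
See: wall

Do: maze.sense[dir=east]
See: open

Do: stack.push[x=east]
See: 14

Do: maze.move[dir=east]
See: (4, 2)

Do: maze.sense[dir=east]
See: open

Do: stack.push[x=east]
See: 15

Do: maze.move[dir=east]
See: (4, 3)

Do: maze.sense[dir=north]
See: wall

Do: maze.sense[dir=east]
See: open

Do: stack.push[x=east]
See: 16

Do: maze.move[dir=east]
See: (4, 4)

Do: maze.sense[dir=north]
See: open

Do: stack.push[x=north]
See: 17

Do: maze.move[dir=north]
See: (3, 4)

Do: maze.sense[dir=north]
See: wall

Do: maze.sense[dir=east]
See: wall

Do: stack.pop[]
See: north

Do: maze.move[dir=south]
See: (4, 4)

Do: maze.sense[dir=east]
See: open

Do: stack.push[x=east]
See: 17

Do: maze.move[dir=east]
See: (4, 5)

Do: maze.sense[dir=south]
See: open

Do: stack.push[x=south]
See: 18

Do: maze.move[dir=south]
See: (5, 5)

Do: maze.sense[dir=west]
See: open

Do: stack.push[x=west]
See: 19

Do: maze.move[dir=west]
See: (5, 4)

Do: maze.sense[dir=west]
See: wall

Do: maze.sense[dir=south]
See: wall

Do: stack.pop[]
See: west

Do: maze.move[dir=east]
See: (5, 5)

Do: maze.sense[dir=south]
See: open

Do: stack.push[x=south]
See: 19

Do: maze.move[dir=south]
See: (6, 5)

Do: maze.sense[dir=south]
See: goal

Do: maze.move[dir=south]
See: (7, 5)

Answer: (7, 5)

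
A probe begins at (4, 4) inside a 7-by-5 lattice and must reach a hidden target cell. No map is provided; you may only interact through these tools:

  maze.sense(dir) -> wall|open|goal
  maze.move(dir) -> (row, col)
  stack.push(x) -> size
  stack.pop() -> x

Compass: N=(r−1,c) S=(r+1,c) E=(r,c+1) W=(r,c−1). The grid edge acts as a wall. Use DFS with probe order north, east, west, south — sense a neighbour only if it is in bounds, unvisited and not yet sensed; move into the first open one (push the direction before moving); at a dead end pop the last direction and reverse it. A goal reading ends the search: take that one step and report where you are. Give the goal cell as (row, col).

> sense dir→north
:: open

> push x→north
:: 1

> move dir→north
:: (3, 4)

> sense dir→north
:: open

> push x→north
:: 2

> move dir→north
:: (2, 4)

> sense dir→north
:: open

> push x→north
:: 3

> move dir→north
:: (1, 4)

> sense dir→north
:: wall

> sense dir→west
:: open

> push x→west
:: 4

> move dir→west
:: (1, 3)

> sense dir→north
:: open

> push x→north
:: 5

> move dir→north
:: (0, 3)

> sense dir→west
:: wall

> pop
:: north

> move dir→south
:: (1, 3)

> sense dir→west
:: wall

> sense dir→south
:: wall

> pop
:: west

> move dir→east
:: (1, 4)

> pop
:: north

> move dir→south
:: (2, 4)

> pop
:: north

> move dir→south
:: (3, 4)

> sense dir→west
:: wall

> pop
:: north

> move dir→south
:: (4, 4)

> sense dir→west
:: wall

> sense dir→south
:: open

> push x→south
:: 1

> move dir→south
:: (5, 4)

> sense dir→west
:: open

> push x→west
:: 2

> move dir→west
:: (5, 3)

> sense dir→west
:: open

> push x→west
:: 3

> move dir→west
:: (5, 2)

> sense dir→north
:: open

> push x→north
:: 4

> move dir→north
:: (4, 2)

> sense dir→north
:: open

> push x→north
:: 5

> move dir→north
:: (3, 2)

> sense dir→north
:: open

> push x→north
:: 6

> move dir→north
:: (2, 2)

> sense dir→west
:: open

> push x→west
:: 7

> move dir→west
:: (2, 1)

> sense dir→north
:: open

> push x→north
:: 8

> move dir→north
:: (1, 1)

> sense dir→north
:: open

> push x→north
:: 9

> move dir→north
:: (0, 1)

> sense dir→west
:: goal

> move dir→west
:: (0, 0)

Answer: (0, 0)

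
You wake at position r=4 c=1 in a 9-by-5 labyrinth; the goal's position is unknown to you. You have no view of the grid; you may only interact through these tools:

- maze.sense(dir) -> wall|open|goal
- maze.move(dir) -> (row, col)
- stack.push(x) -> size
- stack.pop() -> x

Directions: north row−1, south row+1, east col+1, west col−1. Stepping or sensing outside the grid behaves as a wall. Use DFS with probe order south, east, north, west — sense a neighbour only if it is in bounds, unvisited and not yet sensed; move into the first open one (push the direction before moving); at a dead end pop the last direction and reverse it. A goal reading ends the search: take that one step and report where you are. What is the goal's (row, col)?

# maze.sense(dir='south') ~> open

# stack.push(x='south') ~> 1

# maze.move(dir='south') ~> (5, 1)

# maze.sense(dir='south') ~> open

# stack.push(x='south') ~> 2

# maze.move(dir='south') ~> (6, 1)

# maze.sense(dir='south') ~> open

# stack.push(x='south') ~> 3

# maze.move(dir='south') ~> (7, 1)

# maze.sense(dir='south') ~> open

# stack.push(x='south') ~> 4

# maze.move(dir='south') ~> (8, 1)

# maze.sense(dir='east') ~> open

# stack.push(x='east') ~> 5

# maze.move(dir='east') ~> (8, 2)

# maze.sense(dir='east') ~> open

# stack.push(x='east') ~> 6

# maze.move(dir='east') ~> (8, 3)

# maze.sense(dir='east') ~> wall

# maze.sense(dir='north') ~> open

# stack.push(x='north') ~> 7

# maze.move(dir='north') ~> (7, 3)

# maze.sense(dir='east') ~> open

# stack.push(x='east') ~> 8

# maze.move(dir='east') ~> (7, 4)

# maze.sense(dir='north') ~> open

# stack.push(x='north') ~> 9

# maze.move(dir='north') ~> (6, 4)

# maze.sense(dir='north') ~> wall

# maze.sense(dir='west') ~> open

# stack.push(x='west') ~> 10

# maze.move(dir='west') ~> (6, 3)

# maze.sense(dir='north') ~> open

# stack.push(x='north') ~> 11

# maze.move(dir='north') ~> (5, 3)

# maze.sense(dir='north') ~> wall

# maze.sense(dir='west') ~> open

# stack.push(x='west') ~> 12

# maze.move(dir='west') ~> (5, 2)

# maze.sense(dir='south') ~> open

# stack.push(x='south') ~> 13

# maze.move(dir='south') ~> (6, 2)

# maze.sense(dir='south') ~> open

# stack.push(x='south') ~> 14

# maze.move(dir='south') ~> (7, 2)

# stack.pop() ~> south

# maze.move(dir='north') ~> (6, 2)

# stack.pop() ~> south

# maze.move(dir='north') ~> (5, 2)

# maze.sense(dir='north') ~> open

# stack.push(x='north') ~> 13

# maze.move(dir='north') ~> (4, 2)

# maze.sense(dir='north') ~> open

# stack.push(x='north') ~> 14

# maze.move(dir='north') ~> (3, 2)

# maze.sense(dir='east') ~> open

# stack.push(x='east') ~> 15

# maze.move(dir='east') ~> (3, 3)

# maze.sense(dir='east') ~> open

# stack.push(x='east') ~> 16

# maze.move(dir='east') ~> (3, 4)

# maze.sense(dir='south') ~> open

# stack.push(x='south') ~> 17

# maze.move(dir='south') ~> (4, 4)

# stack.pop() ~> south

# maze.move(dir='north') ~> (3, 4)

# maze.sense(dir='north') ~> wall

# stack.pop() ~> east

# maze.move(dir='west') ~> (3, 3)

# maze.sense(dir='north') ~> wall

# stack.pop() ~> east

# maze.move(dir='west') ~> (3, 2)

# maze.sense(dir='north') ~> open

# stack.push(x='north') ~> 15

# maze.move(dir='north') ~> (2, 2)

# maze.sense(dir='north') ~> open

# stack.push(x='north') ~> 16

# maze.move(dir='north') ~> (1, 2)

# maze.sense(dir='east') ~> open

# stack.push(x='east') ~> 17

# maze.move(dir='east') ~> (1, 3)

# maze.sense(dir='east') ~> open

# stack.push(x='east') ~> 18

# maze.move(dir='east') ~> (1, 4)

# maze.sense(dir='north') ~> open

# stack.push(x='north') ~> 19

# maze.move(dir='north') ~> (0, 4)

# maze.sense(dir='west') ~> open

# stack.push(x='west') ~> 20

# maze.move(dir='west') ~> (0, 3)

# maze.sense(dir='west') ~> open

# stack.push(x='west') ~> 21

# maze.move(dir='west') ~> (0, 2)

# maze.sense(dir='west') ~> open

# stack.push(x='west') ~> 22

# maze.move(dir='west') ~> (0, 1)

# maze.sense(dir='south') ~> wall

# maze.sense(dir='west') ~> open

# stack.push(x='west') ~> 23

# maze.move(dir='west') ~> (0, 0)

# maze.sense(dir='south') ~> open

# stack.push(x='south') ~> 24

# maze.move(dir='south') ~> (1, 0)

# maze.sense(dir='south') ~> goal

# maze.move(dir='south') ~> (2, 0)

Answer: (2, 0)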